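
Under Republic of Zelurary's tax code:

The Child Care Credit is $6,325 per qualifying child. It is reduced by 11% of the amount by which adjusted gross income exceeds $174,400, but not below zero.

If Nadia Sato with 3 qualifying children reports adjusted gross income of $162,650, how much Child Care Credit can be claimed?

Child Care Credit: base = 3 × $6,325 = $18,975. $162,650 is at or below the $174,400 threshold, so the full $18,975 applies.

$18,975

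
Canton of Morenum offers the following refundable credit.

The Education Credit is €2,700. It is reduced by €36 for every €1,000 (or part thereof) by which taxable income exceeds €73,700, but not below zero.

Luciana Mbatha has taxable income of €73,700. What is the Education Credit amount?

Education Credit: €73,700 is at or below the €73,700 threshold, so the full €2,700 applies.

€2,700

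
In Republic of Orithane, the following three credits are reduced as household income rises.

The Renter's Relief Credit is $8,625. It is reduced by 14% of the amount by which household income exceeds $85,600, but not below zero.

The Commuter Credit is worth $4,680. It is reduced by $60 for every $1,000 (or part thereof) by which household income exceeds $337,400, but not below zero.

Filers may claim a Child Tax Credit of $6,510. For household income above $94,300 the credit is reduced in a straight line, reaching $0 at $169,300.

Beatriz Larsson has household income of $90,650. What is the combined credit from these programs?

Renter's Relief Credit: 14% of the $5,050 excess over $85,600 is $707; credit = $8,625 − $707 = $7,918.
Commuter Credit: $90,650 is at or below the $337,400 threshold, so the full $4,680 applies.
Child Tax Credit: $90,650 is at or below the $94,300 threshold, so the full $6,510 applies.
Total: $7,918 + $4,680 + $6,510 = $19,108.

$19,108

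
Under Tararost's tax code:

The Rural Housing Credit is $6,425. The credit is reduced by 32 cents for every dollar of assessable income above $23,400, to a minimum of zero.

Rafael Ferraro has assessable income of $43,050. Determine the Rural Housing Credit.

Rural Housing Credit: 32% of the $19,650 excess over $23,400 is $6,288; credit = $6,425 − $6,288 = $137.

$137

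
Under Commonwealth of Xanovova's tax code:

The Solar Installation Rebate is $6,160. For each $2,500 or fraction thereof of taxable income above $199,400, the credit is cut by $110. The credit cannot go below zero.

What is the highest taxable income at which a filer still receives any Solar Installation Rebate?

$336,900

After 55 increments the reduction is 55 × $110 = $6,050, leaving $110; one more increment wipes it out. Increment 55 ends at excess 55 × $2,500 = $137,500, so the highest qualifying income is $199,400 + $137,500 = $336,900.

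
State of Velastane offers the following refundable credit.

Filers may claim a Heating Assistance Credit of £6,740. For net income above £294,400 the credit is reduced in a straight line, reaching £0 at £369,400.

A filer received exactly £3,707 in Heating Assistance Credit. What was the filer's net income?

£3,707 is 3,707/6,740 of the full £6,740, so 3,033/6,740 of the £75,000 range has been used: income = £294,400 + £75,000 × 3,033/6,740 = £328,150.

£328,150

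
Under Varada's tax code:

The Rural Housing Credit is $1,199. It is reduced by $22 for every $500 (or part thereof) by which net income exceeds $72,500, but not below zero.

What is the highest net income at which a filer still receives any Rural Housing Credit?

After 54 increments the reduction is 54 × $22 = $1,188, leaving $11; one more increment wipes it out. Increment 54 ends at excess 54 × $500 = $27,000, so the highest qualifying income is $72,500 + $27,000 = $99,500.

$99,500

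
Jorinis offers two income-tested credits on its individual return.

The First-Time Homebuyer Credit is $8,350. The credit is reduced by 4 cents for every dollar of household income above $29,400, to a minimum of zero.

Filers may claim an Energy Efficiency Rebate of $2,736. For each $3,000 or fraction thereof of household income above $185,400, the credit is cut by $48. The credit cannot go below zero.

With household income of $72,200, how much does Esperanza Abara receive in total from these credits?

$9,374

First-Time Homebuyer Credit: 4% of the $42,800 excess over $29,400 is $1,712; credit = $8,350 − $1,712 = $6,638.
Energy Efficiency Rebate: $72,200 is at or below the $185,400 threshold, so the full $2,736 applies.
Total: $6,638 + $2,736 = $9,374.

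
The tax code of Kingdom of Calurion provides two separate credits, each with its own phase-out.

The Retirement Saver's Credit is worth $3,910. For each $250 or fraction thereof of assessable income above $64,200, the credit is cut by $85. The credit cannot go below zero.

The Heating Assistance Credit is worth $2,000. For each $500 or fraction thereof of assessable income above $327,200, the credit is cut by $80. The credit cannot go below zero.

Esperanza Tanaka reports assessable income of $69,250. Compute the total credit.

$4,125

Retirement Saver's Credit: income exceeds $64,200 by $5,050, which is 21 full-or-partial $250 increments; reduction = 21 × $85 = $1,785, leaving $2,125.
Heating Assistance Credit: $69,250 is at or below the $327,200 threshold, so the full $2,000 applies.
Total: $2,125 + $2,000 = $4,125.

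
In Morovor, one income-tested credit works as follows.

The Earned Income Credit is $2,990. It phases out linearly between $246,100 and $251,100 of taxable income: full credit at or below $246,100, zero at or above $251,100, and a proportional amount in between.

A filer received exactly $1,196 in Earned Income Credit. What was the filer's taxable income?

$249,100

$1,196 is 1,196/2,990 of the full $2,990, so 1,794/2,990 of the $5,000 range has been used: income = $246,100 + $5,000 × 1,794/2,990 = $249,100.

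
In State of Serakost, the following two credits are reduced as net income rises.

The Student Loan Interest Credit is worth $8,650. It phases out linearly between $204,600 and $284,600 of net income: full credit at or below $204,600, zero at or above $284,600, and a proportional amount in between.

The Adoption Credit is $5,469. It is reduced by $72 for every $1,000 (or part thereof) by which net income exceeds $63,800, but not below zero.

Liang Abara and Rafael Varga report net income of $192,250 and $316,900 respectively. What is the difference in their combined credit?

$8,650

Liang ($192,250): Student Loan Interest Credit: $192,250 is at or below the $204,600 threshold, so the full $8,650 applies. Adoption Credit: income exceeds $63,800 by $128,450 → 129 increments × $72 = $9,288 ≥ base, so the credit is $0. total $8,650 + $0 = $8,650
Rafael ($316,900): Student Loan Interest Credit: $316,900 is at or above $284,600, so the credit is $0. Adoption Credit: income exceeds $63,800 by $253,100 → 254 increments × $72 = $18,288 ≥ base, so the credit is $0. total $0 + $0 = $0
Difference: |$8,650 − $0| = $8,650.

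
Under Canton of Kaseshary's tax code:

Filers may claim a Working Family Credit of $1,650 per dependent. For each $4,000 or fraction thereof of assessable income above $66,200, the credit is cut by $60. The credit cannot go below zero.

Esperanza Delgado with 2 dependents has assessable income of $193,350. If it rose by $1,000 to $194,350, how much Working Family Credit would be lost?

At $193,350 — base = 2 × $1,650 = $3,300. income exceeds $66,200 by $127,150, which is 32 full-or-partial $4,000 increments; reduction = 32 × $60 = $1,920, leaving $1,380.
At $194,350 — base = 2 × $1,650 = $3,300. income exceeds $66,200 by $128,150, which is 33 full-or-partial $4,000 increments; reduction = 33 × $60 = $1,980, leaving $1,320.
Lost: $1,380 − $1,320 = $60.

$60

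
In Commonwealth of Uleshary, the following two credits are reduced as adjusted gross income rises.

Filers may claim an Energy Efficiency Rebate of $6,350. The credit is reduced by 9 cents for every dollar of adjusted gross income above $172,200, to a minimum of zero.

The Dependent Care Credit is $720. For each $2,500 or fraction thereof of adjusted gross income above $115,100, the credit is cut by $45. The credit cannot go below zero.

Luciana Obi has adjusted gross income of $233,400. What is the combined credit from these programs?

Energy Efficiency Rebate: 9% of the $61,200 excess over $172,200 is $5,508; credit = $6,350 − $5,508 = $842.
Dependent Care Credit: income exceeds $115,100 by $118,300 → 48 increments × $45 = $2,160 ≥ base, so the credit is $0.
Total: $842 + $0 = $842.

$842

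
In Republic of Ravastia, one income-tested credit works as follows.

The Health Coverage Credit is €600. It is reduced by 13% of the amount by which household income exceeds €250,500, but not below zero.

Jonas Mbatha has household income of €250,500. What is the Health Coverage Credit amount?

€600

Health Coverage Credit: €250,500 is at or below the €250,500 threshold, so the full €600 applies.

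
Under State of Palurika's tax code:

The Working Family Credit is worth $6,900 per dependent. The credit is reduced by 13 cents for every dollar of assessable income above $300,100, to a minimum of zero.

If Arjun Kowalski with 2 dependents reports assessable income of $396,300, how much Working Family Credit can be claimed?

Working Family Credit: base = 2 × $6,900 = $13,800. 13% of the $96,200 excess over $300,100 is $12,506; credit = $13,800 − $12,506 = $1,294.

$1,294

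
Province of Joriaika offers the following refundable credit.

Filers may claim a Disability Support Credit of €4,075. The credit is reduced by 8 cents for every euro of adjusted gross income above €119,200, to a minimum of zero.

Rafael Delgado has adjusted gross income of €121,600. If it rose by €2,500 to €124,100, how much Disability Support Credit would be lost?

€200

At €121,600 — 8% of the €2,400 excess over €119,200 is €192; credit = €4,075 − €192 = €3,883.
At €124,100 — 8% of the €4,900 excess over €119,200 is €392; credit = €4,075 − €392 = €3,683.
Lost: €3,883 − €3,683 = €200.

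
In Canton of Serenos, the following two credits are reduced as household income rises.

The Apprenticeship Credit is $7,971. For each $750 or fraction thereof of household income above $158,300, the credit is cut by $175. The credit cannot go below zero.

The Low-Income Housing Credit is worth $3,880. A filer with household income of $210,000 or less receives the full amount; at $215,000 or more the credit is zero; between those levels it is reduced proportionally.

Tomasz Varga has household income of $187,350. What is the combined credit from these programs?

$5,026

Apprenticeship Credit: income exceeds $158,300 by $29,050, which is 39 full-or-partial $750 increments; reduction = 39 × $175 = $6,825, leaving $1,146.
Low-Income Housing Credit: $187,350 is at or below the $210,000 threshold, so the full $3,880 applies.
Total: $1,146 + $3,880 = $5,026.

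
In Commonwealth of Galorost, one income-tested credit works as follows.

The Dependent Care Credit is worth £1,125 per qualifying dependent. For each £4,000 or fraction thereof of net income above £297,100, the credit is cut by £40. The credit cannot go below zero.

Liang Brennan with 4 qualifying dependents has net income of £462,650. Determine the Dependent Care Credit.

Dependent Care Credit: base = 4 × £1,125 = £4,500. income exceeds £297,100 by £165,550, which is 42 full-or-partial £4,000 increments; reduction = 42 × £40 = £1,680, leaving £2,820.

£2,820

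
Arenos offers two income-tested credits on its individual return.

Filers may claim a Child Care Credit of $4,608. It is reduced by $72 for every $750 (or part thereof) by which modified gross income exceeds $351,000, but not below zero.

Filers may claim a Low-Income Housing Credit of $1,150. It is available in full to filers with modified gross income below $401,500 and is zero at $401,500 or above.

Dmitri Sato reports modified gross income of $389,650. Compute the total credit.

$2,014

Child Care Credit: income exceeds $351,000 by $38,650, which is 52 full-or-partial $750 increments; reduction = 52 × $72 = $3,744, leaving $864.
Low-Income Housing Credit: $389,650 is below the $401,500 cutoff, so the full $1,150 applies.
Total: $864 + $1,150 = $2,014.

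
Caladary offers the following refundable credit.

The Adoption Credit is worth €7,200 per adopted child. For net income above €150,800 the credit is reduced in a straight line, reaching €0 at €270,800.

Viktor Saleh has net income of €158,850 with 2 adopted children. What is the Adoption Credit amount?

€13,434

Adoption Credit: base = 2 × €7,200 = €14,400. €158,850 is €8,050 into a €120,000 phase-out range, leaving 111,950/120,000 of the credit: €14,400 × 111,950/120,000 = €13,434.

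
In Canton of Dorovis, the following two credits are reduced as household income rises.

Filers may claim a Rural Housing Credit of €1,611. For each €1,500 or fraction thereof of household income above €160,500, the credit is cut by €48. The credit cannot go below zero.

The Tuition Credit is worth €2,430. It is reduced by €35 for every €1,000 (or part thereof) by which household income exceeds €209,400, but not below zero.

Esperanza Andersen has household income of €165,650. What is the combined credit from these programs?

€3,849

Rural Housing Credit: income exceeds €160,500 by €5,150, which is 4 full-or-partial €1,500 increments; reduction = 4 × €48 = €192, leaving €1,419.
Tuition Credit: €165,650 is at or below the €209,400 threshold, so the full €2,430 applies.
Total: €1,419 + €2,430 = €3,849.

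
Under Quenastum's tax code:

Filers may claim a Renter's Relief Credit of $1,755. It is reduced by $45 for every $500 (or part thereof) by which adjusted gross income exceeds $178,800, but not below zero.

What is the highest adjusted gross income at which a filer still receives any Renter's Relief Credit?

After 38 increments the reduction is 38 × $45 = $1,710, leaving $45; one more increment wipes it out. Increment 38 ends at excess 38 × $500 = $19,000, so the highest qualifying income is $178,800 + $19,000 = $197,800.

$197,800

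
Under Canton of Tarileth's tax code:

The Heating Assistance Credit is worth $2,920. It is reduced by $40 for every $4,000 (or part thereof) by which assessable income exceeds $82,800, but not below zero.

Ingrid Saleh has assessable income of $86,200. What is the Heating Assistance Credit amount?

$2,880

Heating Assistance Credit: income exceeds $82,800 by $3,400, which is 1 full-or-partial $4,000 increment; reduction = 1 × $40 = $40, leaving $2,880.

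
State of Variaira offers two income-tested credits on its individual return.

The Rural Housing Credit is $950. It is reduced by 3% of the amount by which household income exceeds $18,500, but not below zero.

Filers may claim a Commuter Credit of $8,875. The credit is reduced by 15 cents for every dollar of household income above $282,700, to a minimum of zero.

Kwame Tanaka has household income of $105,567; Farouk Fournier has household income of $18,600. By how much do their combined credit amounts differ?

Kwame ($105,567): Rural Housing Credit: 3% of the $87,067 excess over $18,500 is $2,612.01 ≥ base, so the credit is $0. Commuter Credit: $105,567 is at or below the $282,700 threshold, so the full $8,875 applies. total $0 + $8,875 = $8,875
Farouk ($18,600): Rural Housing Credit: 3% of the $100 excess over $18,500 is $3; credit = $950 − $3 = $947. Commuter Credit: $18,600 is at or below the $282,700 threshold, so the full $8,875 applies. total $947 + $8,875 = $9,822
Difference: |$8,875 − $9,822| = $947.

$947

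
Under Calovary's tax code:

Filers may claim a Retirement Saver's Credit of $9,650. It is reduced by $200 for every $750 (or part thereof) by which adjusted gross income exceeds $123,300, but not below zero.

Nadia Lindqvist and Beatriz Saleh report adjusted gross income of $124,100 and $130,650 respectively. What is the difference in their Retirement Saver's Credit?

Nadia ($124,100): Retirement Saver's Credit: income exceeds $123,300 by $800, which is 2 full-or-partial $750 increments; reduction = 2 × $200 = $400, leaving $9,250.
Beatriz ($130,650): Retirement Saver's Credit: income exceeds $123,300 by $7,350, which is 10 full-or-partial $750 increments; reduction = 10 × $200 = $2,000, leaving $7,650.
Difference: |$9,250 − $7,650| = $1,600.

$1,600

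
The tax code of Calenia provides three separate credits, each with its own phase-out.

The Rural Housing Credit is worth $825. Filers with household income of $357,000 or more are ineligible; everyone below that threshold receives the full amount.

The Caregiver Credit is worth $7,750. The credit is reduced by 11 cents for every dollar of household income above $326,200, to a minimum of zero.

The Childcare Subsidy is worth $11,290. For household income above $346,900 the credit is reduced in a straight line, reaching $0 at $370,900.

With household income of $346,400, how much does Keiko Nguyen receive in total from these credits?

$17,643

Rural Housing Credit: $346,400 is below the $357,000 cutoff, so the full $825 applies.
Caregiver Credit: 11% of the $20,200 excess over $326,200 is $2,222; credit = $7,750 − $2,222 = $5,528.
Childcare Subsidy: $346,400 is at or below the $346,900 threshold, so the full $11,290 applies.
Total: $825 + $5,528 + $11,290 = $17,643.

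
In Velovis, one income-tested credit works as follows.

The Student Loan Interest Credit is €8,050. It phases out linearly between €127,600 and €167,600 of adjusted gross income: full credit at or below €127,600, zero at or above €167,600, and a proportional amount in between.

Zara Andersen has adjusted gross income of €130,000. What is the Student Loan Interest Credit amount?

Student Loan Interest Credit: €130,000 is €2,400 into a €40,000 phase-out range, leaving 37,600/40,000 of the credit: €8,050 × 37,600/40,000 = €7,567.

€7,567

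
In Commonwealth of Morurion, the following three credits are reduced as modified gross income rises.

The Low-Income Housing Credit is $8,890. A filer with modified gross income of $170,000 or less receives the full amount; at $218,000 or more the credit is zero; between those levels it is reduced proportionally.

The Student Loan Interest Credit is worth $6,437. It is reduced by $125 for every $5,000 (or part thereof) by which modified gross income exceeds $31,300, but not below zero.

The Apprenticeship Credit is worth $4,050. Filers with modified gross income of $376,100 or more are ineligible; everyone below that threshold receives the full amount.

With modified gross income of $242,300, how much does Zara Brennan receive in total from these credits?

Low-Income Housing Credit: $242,300 is at or above $218,000, so the credit is $0.
Student Loan Interest Credit: income exceeds $31,300 by $211,000, which is 43 full-or-partial $5,000 increments; reduction = 43 × $125 = $5,375, leaving $1,062.
Apprenticeship Credit: $242,300 is below the $376,100 cutoff, so the full $4,050 applies.
Total: $0 + $1,062 + $4,050 = $5,112.

$5,112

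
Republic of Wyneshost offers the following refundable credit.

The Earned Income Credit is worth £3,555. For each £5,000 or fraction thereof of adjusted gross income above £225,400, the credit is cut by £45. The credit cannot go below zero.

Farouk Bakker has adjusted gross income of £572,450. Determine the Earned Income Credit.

Earned Income Credit: income exceeds £225,400 by £347,050, which is 70 full-or-partial £5,000 increments; reduction = 70 × £45 = £3,150, leaving £405.

£405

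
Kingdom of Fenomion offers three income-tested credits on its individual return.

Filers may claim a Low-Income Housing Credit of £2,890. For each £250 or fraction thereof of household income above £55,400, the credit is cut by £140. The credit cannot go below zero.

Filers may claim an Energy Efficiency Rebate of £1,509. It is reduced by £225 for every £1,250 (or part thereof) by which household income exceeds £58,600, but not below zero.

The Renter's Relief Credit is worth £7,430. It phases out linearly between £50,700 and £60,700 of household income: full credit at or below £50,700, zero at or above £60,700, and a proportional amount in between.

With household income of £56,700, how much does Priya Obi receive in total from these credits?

Low-Income Housing Credit: income exceeds £55,400 by £1,300, which is 6 full-or-partial £250 increments; reduction = 6 × £140 = £840, leaving £2,050.
Energy Efficiency Rebate: £56,700 is at or below the £58,600 threshold, so the full £1,509 applies.
Renter's Relief Credit: £56,700 is £6,000 into a £10,000 phase-out range, leaving 4,000/10,000 of the credit: £7,430 × 4,000/10,000 = £2,972.
Total: £2,050 + £1,509 + £2,972 = £6,531.

£6,531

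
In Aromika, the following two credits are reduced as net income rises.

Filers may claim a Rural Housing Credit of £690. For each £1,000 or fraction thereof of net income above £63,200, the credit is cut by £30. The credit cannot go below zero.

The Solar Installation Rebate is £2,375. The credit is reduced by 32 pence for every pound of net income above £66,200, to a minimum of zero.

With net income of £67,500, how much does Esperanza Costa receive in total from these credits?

Rural Housing Credit: income exceeds £63,200 by £4,300, which is 5 full-or-partial £1,000 increments; reduction = 5 × £30 = £150, leaving £540.
Solar Installation Rebate: 32% of the £1,300 excess over £66,200 is £416; credit = £2,375 − £416 = £1,959.
Total: £540 + £1,959 = £2,499.

£2,499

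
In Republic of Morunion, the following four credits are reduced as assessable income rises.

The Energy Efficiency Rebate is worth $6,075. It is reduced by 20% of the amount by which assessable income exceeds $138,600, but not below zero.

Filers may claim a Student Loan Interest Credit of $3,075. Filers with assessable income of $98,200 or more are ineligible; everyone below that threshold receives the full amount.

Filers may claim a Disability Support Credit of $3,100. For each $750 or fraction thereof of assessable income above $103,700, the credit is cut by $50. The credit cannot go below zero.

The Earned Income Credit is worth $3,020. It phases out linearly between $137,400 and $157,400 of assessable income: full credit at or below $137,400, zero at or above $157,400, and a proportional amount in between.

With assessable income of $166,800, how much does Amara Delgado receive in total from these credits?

Energy Efficiency Rebate: 20% of the $28,200 excess over $138,600 is $5,640; credit = $6,075 − $5,640 = $435.
Student Loan Interest Credit: $166,800 meets or exceeds the $98,200 cutoff, so the credit is $0.
Disability Support Credit: income exceeds $103,700 by $63,100 → 85 increments × $50 = $4,250 ≥ base, so the credit is $0.
Earned Income Credit: $166,800 is at or above $157,400, so the credit is $0.
Total: $435 + $0 + $0 + $0 = $435.

$435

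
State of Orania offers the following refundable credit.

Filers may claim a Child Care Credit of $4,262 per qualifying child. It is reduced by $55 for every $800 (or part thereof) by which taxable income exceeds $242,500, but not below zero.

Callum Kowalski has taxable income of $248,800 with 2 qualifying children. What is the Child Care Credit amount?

$8,084

Child Care Credit: base = 2 × $4,262 = $8,524. income exceeds $242,500 by $6,300, which is 8 full-or-partial $800 increments; reduction = 8 × $55 = $440, leaving $8,084.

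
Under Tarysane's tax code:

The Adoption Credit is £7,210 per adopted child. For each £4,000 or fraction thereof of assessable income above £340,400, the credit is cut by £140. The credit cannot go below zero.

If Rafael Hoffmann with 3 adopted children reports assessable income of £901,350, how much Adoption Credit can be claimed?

£1,890

Adoption Credit: base = 3 × £7,210 = £21,630. income exceeds £340,400 by £560,950, which is 141 full-or-partial £4,000 increments; reduction = 141 × £140 = £19,740, leaving £1,890.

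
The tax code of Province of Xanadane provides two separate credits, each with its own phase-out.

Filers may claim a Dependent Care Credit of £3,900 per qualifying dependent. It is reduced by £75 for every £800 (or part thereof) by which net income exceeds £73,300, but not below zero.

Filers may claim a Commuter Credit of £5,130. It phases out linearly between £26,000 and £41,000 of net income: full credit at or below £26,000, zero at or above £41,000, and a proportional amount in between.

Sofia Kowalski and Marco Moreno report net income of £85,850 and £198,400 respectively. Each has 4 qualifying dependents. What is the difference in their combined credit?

Sofia (£85,850): Dependent Care Credit: base = 4 × £3,900 = £15,600. income exceeds £73,300 by £12,550, which is 16 full-or-partial £800 increments; reduction = 16 × £75 = £1,200, leaving £14,400. Commuter Credit: £85,850 is at or above £41,000, so the credit is £0. total £14,400 + £0 = £14,400
Marco (£198,400): Dependent Care Credit: base = 4 × £3,900 = £15,600. income exceeds £73,300 by £125,100, which is 157 full-or-partial £800 increments; reduction = 157 × £75 = £11,775, leaving £3,825. Commuter Credit: £198,400 is at or above £41,000, so the credit is £0. total £3,825 + £0 = £3,825
Difference: |£14,400 − £3,825| = £10,575.

£10,575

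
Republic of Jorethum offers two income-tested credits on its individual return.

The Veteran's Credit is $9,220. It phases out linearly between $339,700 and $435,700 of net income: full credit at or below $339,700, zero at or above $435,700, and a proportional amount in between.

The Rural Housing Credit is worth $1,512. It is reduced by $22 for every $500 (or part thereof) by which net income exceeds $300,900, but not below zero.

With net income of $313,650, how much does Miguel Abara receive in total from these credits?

$10,160

Veteran's Credit: $313,650 is at or below the $339,700 threshold, so the full $9,220 applies.
Rural Housing Credit: income exceeds $300,900 by $12,750, which is 26 full-or-partial $500 increments; reduction = 26 × $22 = $572, leaving $940.
Total: $9,220 + $940 = $10,160.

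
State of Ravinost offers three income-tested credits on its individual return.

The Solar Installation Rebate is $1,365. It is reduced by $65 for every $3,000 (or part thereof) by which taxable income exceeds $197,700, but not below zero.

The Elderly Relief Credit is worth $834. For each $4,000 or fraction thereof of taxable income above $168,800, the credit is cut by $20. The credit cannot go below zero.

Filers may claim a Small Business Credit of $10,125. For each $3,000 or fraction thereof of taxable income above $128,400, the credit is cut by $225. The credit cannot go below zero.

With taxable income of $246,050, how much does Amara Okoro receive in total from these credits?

Solar Installation Rebate: income exceeds $197,700 by $48,350, which is 17 full-or-partial $3,000 increments; reduction = 17 × $65 = $1,105, leaving $260.
Elderly Relief Credit: income exceeds $168,800 by $77,250, which is 20 full-or-partial $4,000 increments; reduction = 20 × $20 = $400, leaving $434.
Small Business Credit: income exceeds $128,400 by $117,650, which is 40 full-or-partial $3,000 increments; reduction = 40 × $225 = $9,000, leaving $1,125.
Total: $260 + $434 + $1,125 = $1,819.

$1,819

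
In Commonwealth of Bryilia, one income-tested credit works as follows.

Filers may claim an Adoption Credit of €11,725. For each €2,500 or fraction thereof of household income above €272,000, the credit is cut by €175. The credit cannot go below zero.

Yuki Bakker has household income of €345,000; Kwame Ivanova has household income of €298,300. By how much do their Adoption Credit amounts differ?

Yuki (€345,000): Adoption Credit: income exceeds €272,000 by €73,000, which is 30 full-or-partial €2,500 increments; reduction = 30 × €175 = €5,250, leaving €6,475.
Kwame (€298,300): Adoption Credit: income exceeds €272,000 by €26,300, which is 11 full-or-partial €2,500 increments; reduction = 11 × €175 = €1,925, leaving €9,800.
Difference: |€6,475 − €9,800| = €3,325.

€3,325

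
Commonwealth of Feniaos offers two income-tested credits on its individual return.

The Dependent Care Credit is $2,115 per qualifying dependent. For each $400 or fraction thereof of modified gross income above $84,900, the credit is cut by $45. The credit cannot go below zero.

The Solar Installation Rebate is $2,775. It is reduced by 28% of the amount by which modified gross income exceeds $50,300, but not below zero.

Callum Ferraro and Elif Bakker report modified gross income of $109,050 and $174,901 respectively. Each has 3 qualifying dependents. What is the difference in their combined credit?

Callum ($109,050): Dependent Care Credit: base = 3 × $2,115 = $6,345. income exceeds $84,900 by $24,150, which is 61 full-or-partial $400 increments; reduction = 61 × $45 = $2,745, leaving $3,600. Solar Installation Rebate: 28% of the $58,750 excess over $50,300 is $16,450 ≥ base, so the credit is $0. total $3,600 + $0 = $3,600
Elif ($174,901): Dependent Care Credit: base = 3 × $2,115 = $6,345. income exceeds $84,900 by $90,001 → 226 increments × $45 = $10,170 ≥ base, so the credit is $0. Solar Installation Rebate: 28% of the $124,601 excess over $50,300 is $34,888.28 ≥ base, so the credit is $0. total $0 + $0 = $0
Difference: |$3,600 − $0| = $3,600.

$3,600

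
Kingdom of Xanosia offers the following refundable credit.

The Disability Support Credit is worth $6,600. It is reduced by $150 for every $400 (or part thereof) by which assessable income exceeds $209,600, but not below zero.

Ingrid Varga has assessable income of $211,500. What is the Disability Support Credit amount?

$5,850

Disability Support Credit: income exceeds $209,600 by $1,900, which is 5 full-or-partial $400 increments; reduction = 5 × $150 = $750, leaving $5,850.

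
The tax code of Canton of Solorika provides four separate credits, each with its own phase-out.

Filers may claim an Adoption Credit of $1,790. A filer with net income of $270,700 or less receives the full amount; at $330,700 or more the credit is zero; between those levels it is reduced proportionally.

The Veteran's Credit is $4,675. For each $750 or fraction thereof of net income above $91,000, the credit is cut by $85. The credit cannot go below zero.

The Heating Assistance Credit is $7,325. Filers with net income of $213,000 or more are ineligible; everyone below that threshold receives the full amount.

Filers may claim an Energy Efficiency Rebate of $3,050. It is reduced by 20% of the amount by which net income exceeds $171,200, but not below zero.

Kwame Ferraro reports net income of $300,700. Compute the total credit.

$895

Adoption Credit: $300,700 is $30,000 into a $60,000 phase-out range, leaving 30,000/60,000 of the credit: $1,790 × 30,000/60,000 = $895.
Veteran's Credit: income exceeds $91,000 by $209,700 → 280 increments × $85 = $23,800 ≥ base, so the credit is $0.
Heating Assistance Credit: $300,700 meets or exceeds the $213,000 cutoff, so the credit is $0.
Energy Efficiency Rebate: 20% of the $129,500 excess over $171,200 is $25,900 ≥ base, so the credit is $0.
Total: $895 + $0 + $0 + $0 = $895.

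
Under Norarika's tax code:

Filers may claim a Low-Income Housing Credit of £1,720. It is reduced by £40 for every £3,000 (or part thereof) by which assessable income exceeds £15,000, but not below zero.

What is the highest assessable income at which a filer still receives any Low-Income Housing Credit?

After 42 increments the reduction is 42 × £40 = £1,680, leaving £40; one more increment wipes it out. Increment 42 ends at excess 42 × £3,000 = £126,000, so the highest qualifying income is £15,000 + £126,000 = £141,000.

£141,000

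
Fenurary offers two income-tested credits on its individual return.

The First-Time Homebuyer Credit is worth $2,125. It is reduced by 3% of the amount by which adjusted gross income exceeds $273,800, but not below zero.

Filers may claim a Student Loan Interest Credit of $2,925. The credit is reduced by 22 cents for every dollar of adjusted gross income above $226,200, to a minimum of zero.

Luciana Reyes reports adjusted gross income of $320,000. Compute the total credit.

First-Time Homebuyer Credit: 3% of the $46,200 excess over $273,800 is $1,386; credit = $2,125 − $1,386 = $739.
Student Loan Interest Credit: 22% of the $93,800 excess over $226,200 is $20,636 ≥ base, so the credit is $0.
Total: $739 + $0 = $739.

$739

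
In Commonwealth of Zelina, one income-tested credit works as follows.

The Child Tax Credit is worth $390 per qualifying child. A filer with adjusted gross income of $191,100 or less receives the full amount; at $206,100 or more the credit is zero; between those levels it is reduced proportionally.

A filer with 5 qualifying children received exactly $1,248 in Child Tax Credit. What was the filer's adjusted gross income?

$196,500

Full credit = 5 × $390 = $1,950.
$1,248 is 1,248/1,950 of the full $1,950, so 702/1,950 of the $15,000 range has been used: income = $191,100 + $15,000 × 702/1,950 = $196,500.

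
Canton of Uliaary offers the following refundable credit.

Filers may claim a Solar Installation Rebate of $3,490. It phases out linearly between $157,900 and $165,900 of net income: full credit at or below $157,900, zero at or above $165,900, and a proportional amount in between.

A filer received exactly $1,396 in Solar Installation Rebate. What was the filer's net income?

$162,700

$1,396 is 1,396/3,490 of the full $3,490, so 2,094/3,490 of the $8,000 range has been used: income = $157,900 + $8,000 × 2,094/3,490 = $162,700.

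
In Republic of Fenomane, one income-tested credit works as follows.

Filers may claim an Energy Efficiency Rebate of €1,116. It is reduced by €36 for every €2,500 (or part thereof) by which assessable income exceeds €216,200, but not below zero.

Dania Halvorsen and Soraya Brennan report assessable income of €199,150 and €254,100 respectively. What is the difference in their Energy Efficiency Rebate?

Dania (€199,150): Energy Efficiency Rebate: €199,150 is at or below the €216,200 threshold, so the full €1,116 applies.
Soraya (€254,100): Energy Efficiency Rebate: income exceeds €216,200 by €37,900, which is 16 full-or-partial €2,500 increments; reduction = 16 × €36 = €576, leaving €540.
Difference: |€1,116 − €540| = €576.

€576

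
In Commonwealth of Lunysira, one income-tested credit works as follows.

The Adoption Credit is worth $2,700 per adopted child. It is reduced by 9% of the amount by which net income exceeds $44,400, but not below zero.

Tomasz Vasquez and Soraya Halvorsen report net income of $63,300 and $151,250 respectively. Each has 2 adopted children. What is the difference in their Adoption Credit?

$3,699

Tomasz ($63,300): Adoption Credit: base = 2 × $2,700 = $5,400. 9% of the $18,900 excess over $44,400 is $1,701; credit = $5,400 − $1,701 = $3,699.
Soraya ($151,250): Adoption Credit: base = 2 × $2,700 = $5,400. 9% of the $106,850 excess over $44,400 is $9,616.50 ≥ base, so the credit is $0.
Difference: |$3,699 − $0| = $3,699.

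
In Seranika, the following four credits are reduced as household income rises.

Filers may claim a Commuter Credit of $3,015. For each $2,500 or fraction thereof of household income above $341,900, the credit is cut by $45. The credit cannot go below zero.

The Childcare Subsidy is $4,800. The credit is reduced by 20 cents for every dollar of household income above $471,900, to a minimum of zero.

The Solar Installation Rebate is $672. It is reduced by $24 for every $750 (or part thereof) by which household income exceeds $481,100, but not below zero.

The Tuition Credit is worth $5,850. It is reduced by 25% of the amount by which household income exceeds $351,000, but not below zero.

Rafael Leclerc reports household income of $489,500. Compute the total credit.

Commuter Credit: income exceeds $341,900 by $147,600, which is 60 full-or-partial $2,500 increments; reduction = 60 × $45 = $2,700, leaving $315.
Childcare Subsidy: 20% of the $17,600 excess over $471,900 is $3,520; credit = $4,800 − $3,520 = $1,280.
Solar Installation Rebate: income exceeds $481,100 by $8,400, which is 12 full-or-partial $750 increments; reduction = 12 × $24 = $288, leaving $384.
Tuition Credit: 25% of the $138,500 excess over $351,000 is $34,625 ≥ base, so the credit is $0.
Total: $315 + $1,280 + $384 + $0 = $1,979.

$1,979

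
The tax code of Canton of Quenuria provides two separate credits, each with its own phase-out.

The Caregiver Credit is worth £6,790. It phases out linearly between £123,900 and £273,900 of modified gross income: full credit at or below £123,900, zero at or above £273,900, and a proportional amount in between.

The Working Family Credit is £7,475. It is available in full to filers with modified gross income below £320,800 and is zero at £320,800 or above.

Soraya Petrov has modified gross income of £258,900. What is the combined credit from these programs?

£8,154

Caregiver Credit: £258,900 is £135,000 into a £150,000 phase-out range, leaving 15,000/150,000 of the credit: £6,790 × 15,000/150,000 = £679.
Working Family Credit: £258,900 is below the £320,800 cutoff, so the full £7,475 applies.
Total: £679 + £7,475 = £8,154.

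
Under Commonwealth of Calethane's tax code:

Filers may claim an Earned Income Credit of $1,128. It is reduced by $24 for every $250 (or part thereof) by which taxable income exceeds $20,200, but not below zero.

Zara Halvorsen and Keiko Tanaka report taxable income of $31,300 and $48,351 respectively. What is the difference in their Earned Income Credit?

Zara ($31,300): Earned Income Credit: income exceeds $20,200 by $11,100, which is 45 full-or-partial $250 increments; reduction = 45 × $24 = $1,080, leaving $48.
Keiko ($48,351): Earned Income Credit: income exceeds $20,200 by $28,151 → 113 increments × $24 = $2,712 ≥ base, so the credit is $0.
Difference: |$48 − $0| = $48.

$48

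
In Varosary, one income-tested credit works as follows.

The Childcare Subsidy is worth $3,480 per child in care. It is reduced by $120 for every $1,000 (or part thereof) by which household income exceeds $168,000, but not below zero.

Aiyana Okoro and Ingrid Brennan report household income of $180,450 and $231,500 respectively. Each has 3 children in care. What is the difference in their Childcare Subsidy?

$6,120

Aiyana ($180,450): Childcare Subsidy: base = 3 × $3,480 = $10,440. income exceeds $168,000 by $12,450, which is 13 full-or-partial $1,000 increments; reduction = 13 × $120 = $1,560, leaving $8,880.
Ingrid ($231,500): Childcare Subsidy: base = 3 × $3,480 = $10,440. income exceeds $168,000 by $63,500, which is 64 full-or-partial $1,000 increments; reduction = 64 × $120 = $7,680, leaving $2,760.
Difference: |$8,880 − $2,760| = $6,120.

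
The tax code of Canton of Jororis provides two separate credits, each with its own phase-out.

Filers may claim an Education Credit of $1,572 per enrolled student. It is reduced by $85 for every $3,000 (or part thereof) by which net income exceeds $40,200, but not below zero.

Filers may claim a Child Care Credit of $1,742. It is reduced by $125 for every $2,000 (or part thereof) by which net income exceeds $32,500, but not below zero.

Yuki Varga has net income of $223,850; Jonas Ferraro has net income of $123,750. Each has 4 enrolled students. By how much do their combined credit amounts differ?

$2,890

Yuki ($223,850): Education Credit: base = 4 × $1,572 = $6,288. income exceeds $40,200 by $183,650, which is 62 full-or-partial $3,000 increments; reduction = 62 × $85 = $5,270, leaving $1,018. Child Care Credit: income exceeds $32,500 by $191,350 → 96 increments × $125 = $12,000 ≥ base, so the credit is $0. total $1,018 + $0 = $1,018
Jonas ($123,750): Education Credit: base = 4 × $1,572 = $6,288. income exceeds $40,200 by $83,550, which is 28 full-or-partial $3,000 increments; reduction = 28 × $85 = $2,380, leaving $3,908. Child Care Credit: income exceeds $32,500 by $91,250 → 46 increments × $125 = $5,750 ≥ base, so the credit is $0. total $3,908 + $0 = $3,908
Difference: |$1,018 − $3,908| = $2,890.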